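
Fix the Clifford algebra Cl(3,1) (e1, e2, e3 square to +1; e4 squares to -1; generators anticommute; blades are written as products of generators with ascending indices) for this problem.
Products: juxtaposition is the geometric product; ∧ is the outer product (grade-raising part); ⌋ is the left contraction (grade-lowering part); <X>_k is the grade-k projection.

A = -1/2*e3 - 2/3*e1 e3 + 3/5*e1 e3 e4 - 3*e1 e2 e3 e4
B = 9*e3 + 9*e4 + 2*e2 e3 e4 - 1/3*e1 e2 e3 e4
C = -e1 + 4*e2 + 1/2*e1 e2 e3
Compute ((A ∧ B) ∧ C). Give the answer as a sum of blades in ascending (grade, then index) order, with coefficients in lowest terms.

step 1: -9/2*e3 e4 - 6*e1 e3 e4
step 2: 9/2*e1 e3 e4 - 18*e2 e3 e4 - 24*e1 e2 e3 e4
Answer: 9/2*e1 e3 e4 - 18*e2 e3 e4 - 24*e1 e2 e3 e4


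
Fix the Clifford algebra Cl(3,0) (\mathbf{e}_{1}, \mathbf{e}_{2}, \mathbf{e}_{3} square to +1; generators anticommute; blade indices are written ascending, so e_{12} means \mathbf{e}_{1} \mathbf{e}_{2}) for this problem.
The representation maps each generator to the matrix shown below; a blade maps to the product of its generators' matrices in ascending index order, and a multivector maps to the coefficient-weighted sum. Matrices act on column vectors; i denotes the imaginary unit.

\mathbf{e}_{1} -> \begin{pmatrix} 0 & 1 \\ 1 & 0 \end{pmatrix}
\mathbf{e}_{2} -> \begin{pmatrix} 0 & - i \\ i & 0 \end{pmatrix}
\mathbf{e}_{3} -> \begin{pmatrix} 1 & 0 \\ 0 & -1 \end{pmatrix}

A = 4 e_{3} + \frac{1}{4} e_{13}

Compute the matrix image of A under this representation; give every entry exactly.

Bivector images (products of the table entries): rho(e_{13}) = rho(\mathbf{e}_{1})rho(\mathbf{e}_{3}) = \begin{pmatrix} 0 & -1 \\ 1 & 0 \end{pmatrix}.
M = (4)*rho(e_{3}) + (\frac{1}{4})*rho(e_{13}), summed entrywise:
Answer: \begin{pmatrix} 4 & - \frac{1}{4} \\ \frac{1}{4} & -4 \end{pmatrix}


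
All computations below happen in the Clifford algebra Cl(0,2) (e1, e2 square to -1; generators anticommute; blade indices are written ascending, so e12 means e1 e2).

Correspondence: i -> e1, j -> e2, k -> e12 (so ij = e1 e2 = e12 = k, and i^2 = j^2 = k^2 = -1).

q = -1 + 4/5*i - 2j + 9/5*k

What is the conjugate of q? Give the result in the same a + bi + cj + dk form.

In blades: q = -1 + 4/5*e1 - 2*e2 + 9/5*e12.
Conjugation here is Clifford conjugation: the scalar is fixed and the grade-1 and grade-2 blades all flip sign, giving -1 - 4/5*e1 + 2*e2 - 9/5*e12; translating back:
Answer: -1 - 4/5*i + 2j - 9/5*k


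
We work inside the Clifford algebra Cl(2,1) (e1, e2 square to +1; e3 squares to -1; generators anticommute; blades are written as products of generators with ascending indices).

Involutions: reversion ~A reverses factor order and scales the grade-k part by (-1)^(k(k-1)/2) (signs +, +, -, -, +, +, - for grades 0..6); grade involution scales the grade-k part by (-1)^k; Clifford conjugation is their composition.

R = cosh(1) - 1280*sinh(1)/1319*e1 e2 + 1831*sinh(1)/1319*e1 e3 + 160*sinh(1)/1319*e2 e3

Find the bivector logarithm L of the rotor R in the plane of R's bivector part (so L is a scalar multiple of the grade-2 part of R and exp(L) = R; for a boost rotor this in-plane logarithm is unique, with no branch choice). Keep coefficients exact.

The scalar part of R is cosh(1), so cosh pins the rapidity up to sign — the sign comes from the bivector part; dividing that part by sinh of the rapidity yields the plane, and the in-plane L = rapidity * plane is unique because the two sign choices cancel.
Concretely: cosh(rapidity) = cosh(1) gives rapidity = ±1, and since rapidity/sinh(rapidity) is even the sign is immaterial: L = (rapidity/sinh(rapidity)) * <R>_2 = (1/sinh(1)) * <R>_2.
Answer: -1280/1319*e1 e2 + 1831/1319*e1 e3 + 160/1319*e2 e3


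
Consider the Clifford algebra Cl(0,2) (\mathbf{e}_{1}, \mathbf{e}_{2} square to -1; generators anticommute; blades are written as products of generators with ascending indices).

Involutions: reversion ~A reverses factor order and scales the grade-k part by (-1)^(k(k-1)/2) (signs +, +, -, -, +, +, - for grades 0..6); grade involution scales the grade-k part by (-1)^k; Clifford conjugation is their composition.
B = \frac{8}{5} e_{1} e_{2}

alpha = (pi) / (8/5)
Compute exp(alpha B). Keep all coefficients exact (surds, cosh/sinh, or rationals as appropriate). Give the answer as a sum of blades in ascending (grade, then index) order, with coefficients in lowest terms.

B^2 = (\frac{8}{5})^2*(e_{1} e_{2})^2 = \frac{64}{25}*(-1) = -\frac{64}{25} (a basis 2-blade squares to minus the product of its generators' squares).
B^2 = -\frac{64}{25} — B^2 < 0, so the exponential closes trigonometrically: l = \frac{8}{5}, alpha*l = \pi, so exp(alpha B) = cos(\pi) + (sin(\pi)/(\frac{8}{5}))*B = -1 + (0)*B.
Answer: -1


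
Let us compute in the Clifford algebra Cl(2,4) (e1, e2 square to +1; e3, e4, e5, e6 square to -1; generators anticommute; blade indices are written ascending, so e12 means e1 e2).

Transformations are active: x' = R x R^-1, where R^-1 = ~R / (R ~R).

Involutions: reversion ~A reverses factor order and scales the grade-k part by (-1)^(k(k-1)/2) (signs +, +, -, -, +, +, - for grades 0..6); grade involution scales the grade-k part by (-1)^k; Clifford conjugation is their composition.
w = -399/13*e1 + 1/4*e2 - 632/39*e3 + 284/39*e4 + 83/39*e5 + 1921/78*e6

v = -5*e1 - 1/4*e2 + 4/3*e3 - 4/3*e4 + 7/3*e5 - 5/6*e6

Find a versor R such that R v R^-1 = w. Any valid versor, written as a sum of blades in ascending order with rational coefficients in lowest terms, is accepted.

Here q(v) = q(w) = 2213/144; the classical choice R = v + w = -464/13*e1 - 580/39*e3 + 232/39*e4 + 58/13*e5 + 928/39*e6 then realises v -> w under the sandwich.
Answer: -464/13*e1 - 580/39*e3 + 232/39*e4 + 58/13*e5 + 928/39*e6


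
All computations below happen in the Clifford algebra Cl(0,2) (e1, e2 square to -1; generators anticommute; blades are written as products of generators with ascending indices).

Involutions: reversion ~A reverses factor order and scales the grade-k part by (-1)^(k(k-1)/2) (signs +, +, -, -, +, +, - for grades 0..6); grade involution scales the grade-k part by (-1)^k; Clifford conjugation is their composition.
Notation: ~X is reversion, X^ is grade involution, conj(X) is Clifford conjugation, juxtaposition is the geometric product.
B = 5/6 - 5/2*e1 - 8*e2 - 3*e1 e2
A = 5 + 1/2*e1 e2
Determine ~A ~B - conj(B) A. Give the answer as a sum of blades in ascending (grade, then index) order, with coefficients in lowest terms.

first term: 17/3 - 33/2*e1 - 155/4*e2 + 175/12*e1 e2
second term: 8/3 + 33/2*e1 + 155/4*e2 + 185/12*e1 e2
Answer: 3 - 33*e1 - 155/2*e2 - 5/6*e1 e2


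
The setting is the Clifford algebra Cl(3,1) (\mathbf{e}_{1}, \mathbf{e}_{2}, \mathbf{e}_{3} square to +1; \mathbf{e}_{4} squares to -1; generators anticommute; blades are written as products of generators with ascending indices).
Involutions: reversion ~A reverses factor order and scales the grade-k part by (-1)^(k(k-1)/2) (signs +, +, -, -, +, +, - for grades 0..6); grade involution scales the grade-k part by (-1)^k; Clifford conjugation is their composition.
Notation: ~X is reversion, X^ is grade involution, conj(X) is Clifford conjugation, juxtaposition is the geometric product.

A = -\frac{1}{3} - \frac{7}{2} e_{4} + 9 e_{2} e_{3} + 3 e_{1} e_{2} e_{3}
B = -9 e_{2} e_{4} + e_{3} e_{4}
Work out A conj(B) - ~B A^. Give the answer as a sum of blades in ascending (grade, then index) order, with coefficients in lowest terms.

first term: -\frac{63}{2} e_{2} + \frac{7}{2} e_{3} - 12 e_{2} e_{4} - \frac{242}{3} e_{3} e_{4} - 3 e_{1} e_{2} e_{4} - 27 e_{1} e_{3} e_{4}
second term: -\frac{63}{2} e_{2} + \frac{7}{2} e_{3} + 6 e_{2} e_{4} + \frac{244}{3} e_{3} e_{4} - 3 e_{1} e_{2} e_{4} - 27 e_{1} e_{3} e_{4}
Answer: -18 e_{2} e_{4} - 162 e_{3} e_{4}


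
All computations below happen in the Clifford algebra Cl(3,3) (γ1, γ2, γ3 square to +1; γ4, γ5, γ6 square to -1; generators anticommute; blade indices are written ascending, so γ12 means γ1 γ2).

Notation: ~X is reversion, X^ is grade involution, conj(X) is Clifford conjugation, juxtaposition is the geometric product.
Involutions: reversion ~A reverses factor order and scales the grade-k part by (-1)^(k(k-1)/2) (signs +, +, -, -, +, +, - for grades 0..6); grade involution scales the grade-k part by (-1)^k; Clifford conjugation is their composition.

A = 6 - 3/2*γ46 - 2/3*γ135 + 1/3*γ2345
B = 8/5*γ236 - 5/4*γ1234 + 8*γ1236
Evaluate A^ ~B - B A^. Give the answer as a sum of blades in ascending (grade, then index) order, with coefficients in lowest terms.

first term: 5/12*γ15 - 12/5*γ234 - 48/5*γ236 - 5/6*γ245 - 16/3*γ256 + 8/15*γ456 + 9/2*γ1234 + 399/8*γ1236 + 16/15*γ1256 - 8/3*γ1456
second term: -5/12*γ15 - 12/5*γ234 + 48/5*γ236 - 5/6*γ245 - 16/3*γ256 - 8/15*γ456 - 39/2*γ1234 + 369/8*γ1236 - 16/15*γ1256 - 8/3*γ1456
Answer: 5/6*γ15 - 96/5*γ236 + 16/15*γ456 + 24*γ1234 + 15/4*γ1236 + 32/15*γ1256


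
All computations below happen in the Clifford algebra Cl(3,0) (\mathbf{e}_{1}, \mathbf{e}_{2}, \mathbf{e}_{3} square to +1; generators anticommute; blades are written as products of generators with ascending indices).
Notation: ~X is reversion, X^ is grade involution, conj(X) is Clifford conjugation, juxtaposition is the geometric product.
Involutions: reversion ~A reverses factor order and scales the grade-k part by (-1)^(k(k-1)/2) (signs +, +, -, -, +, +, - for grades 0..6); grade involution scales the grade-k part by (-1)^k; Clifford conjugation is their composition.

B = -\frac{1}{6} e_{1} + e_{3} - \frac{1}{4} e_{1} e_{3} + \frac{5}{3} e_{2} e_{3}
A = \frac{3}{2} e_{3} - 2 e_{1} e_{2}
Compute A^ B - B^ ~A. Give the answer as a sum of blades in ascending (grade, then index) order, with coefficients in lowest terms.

first term: -\frac{3}{2} - \frac{3}{8} e_{1} + \frac{13}{6} e_{2} - \frac{43}{12} e_{1} e_{3} - \frac{1}{2} e_{2} e_{3} - 2 e_{1} e_{2} e_{3}
second term: -\frac{3}{2} - \frac{3}{8} e_{1} + \frac{17}{6} e_{2} - \frac{37}{12} e_{1} e_{3} - \frac{1}{2} e_{2} e_{3} - 2 e_{1} e_{2} e_{3}
Answer: -\frac{2}{3} e_{2} - \frac{1}{2} e_{1} e_{3}


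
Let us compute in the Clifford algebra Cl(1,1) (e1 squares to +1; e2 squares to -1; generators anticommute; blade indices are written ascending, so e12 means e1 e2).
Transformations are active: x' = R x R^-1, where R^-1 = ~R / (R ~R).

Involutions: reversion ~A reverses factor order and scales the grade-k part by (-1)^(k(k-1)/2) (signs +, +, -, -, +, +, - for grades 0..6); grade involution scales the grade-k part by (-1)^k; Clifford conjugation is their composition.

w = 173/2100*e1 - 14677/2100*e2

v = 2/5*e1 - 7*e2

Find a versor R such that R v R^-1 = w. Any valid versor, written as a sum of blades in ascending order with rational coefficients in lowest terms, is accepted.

Why this works: both vectors square to -1221/25, so q(v) = q(w) and R = v + w = 1013/2100*e1 - 29377/2100*e2 carries v to w — its own direction survives, the complement (v - w)/2 flips.
Answer: 1013/2100*e1 - 29377/2100*e2


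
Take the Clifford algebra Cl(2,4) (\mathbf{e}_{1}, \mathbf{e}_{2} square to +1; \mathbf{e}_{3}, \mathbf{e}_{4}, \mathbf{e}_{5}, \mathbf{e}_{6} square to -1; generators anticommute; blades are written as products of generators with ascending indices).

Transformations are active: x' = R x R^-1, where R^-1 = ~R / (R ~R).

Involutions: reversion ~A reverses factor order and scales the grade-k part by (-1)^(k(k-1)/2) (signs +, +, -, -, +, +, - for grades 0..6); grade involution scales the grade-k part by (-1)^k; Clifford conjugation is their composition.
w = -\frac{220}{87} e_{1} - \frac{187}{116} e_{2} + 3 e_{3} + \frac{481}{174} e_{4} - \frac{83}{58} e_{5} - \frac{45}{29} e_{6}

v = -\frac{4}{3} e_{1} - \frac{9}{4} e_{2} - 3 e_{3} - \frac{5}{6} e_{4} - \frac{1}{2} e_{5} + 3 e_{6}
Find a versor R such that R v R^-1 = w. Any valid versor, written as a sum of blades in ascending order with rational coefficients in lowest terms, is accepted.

Equal squares first: v^2 = w^2 = -\frac{581}{48}. Then v + w = -\frac{112}{29} e_{1} - \frac{112}{29} e_{2} + \frac{56}{29} e_{4} - \frac{56}{29} e_{5} + \frac{42}{29} e_{6} is a versor taking v to w, provided it is invertible.
Answer: -\frac{112}{29} e_{1} - \frac{112}{29} e_{2} + \frac{56}{29} e_{4} - \frac{56}{29} e_{5} + \frac{42}{29} e_{6}


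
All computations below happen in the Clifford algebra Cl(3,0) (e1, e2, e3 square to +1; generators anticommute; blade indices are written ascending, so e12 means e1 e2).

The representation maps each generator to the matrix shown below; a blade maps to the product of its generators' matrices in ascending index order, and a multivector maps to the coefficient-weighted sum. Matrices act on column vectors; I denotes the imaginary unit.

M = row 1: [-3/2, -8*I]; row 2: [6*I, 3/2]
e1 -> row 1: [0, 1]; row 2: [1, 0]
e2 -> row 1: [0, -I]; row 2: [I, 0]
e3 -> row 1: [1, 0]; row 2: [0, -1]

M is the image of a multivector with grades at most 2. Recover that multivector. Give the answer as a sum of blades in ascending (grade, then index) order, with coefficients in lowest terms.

Method: 1, rho(e1), rho(e2), rho(e3) form a trace-orthogonal basis of the 2x2 complex matrices (tr(X Y) = 2 if X = Y, else 0), so M = m0*1 + m1*rho(e1) + m2*rho(e2) + m3*rho(e3) with m0 = tr(M)/2 = 0, m1 = tr(M rho(e1))/2 = -I, m2 = tr(M rho(e2))/2 = 7, m3 = tr(M rho(e3))/2 = -3/2.
Multiplying table entries, the bivector images are rho(e12) = I*rho(e3), rho(e13) = -I*rho(e2), rho(e23) = I*rho(e1); with real blade coefficients the real parts of m0..m3 are the coefficients of 1, e1, e2, e3 and the imaginary parts give the bivectors (e23: Im m1, e13: -Im m2, e12: Im m3).
Answer: 7*e2 - 3/2*e3 - e23


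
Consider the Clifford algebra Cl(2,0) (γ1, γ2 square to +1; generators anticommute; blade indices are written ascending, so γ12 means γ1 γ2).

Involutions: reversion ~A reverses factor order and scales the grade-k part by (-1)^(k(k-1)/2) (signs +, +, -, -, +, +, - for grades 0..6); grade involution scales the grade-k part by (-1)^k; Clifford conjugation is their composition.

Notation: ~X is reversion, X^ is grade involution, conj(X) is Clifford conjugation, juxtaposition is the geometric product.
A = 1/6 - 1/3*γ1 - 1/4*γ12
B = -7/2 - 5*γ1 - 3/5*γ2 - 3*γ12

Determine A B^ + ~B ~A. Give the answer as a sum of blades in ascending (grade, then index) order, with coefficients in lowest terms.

first term: -3 + 37/20*γ1 + 47/20*γ2 + 7/40*γ12
second term: 1/3 + 29/60*γ1 - 7/20*γ2 - 23/40*γ12
Answer: -8/3 + 7/3*γ1 + 2*γ2 - 2/5*γ12


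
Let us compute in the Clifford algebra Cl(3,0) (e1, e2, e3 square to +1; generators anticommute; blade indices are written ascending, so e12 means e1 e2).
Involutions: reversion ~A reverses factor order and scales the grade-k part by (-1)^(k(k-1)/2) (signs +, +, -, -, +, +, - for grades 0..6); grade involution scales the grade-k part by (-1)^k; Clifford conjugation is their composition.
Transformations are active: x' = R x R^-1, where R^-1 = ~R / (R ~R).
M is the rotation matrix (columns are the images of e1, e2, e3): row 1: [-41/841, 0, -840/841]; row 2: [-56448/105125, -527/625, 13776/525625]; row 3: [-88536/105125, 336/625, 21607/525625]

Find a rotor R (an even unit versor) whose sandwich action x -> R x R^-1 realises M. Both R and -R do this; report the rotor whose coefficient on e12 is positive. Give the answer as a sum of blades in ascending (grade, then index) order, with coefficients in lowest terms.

Method: write R = a + b12*e12 + b13*e13 + b23*e23 with a^2 + b12^2 + b13^2 + b23^2 = 1 (so R^-1 = ~R). Expanding the columns R e_j ~R gives tr M = 4a^2 - 1 and, from the antisymmetric part, M21 - M12 = -4a*b12, M13 - M31 = 4a*b13, M32 - M23 = -4a*b23.
Here tr M = -17889/21025, so a^2 = (1 + tr M)/4 = 784/21025 and a = ±28/145. Taking a = 28/145: M21 - M12 = -56448/105125, M13 - M31 = -16464/105125, M32 - M23 = 10752/21025, giving b12 = 504/725, b13 = -147/725, b23 = -96/145, i.e. R = 28/145 + 504/725*e12 - 147/725*e13 - 96/145*e23.
Its e12 coefficient is already positive.
Answer: 28/145 + 504/725*e12 - 147/725*e13 - 96/145*e23. Note: both R and -R realise this M (trace -17889/21025); the covering map identifies them, and the e12-coefficient sign is the tie-breaker.


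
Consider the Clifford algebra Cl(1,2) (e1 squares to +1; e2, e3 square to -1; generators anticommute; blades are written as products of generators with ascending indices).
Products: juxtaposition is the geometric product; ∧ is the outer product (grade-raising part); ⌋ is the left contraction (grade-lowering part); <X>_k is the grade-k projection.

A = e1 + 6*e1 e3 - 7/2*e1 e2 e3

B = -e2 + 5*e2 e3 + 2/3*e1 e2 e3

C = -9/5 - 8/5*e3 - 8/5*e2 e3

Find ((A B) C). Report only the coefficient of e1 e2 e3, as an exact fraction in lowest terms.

step 1: 7/3 + 35/2*e1 - 4*e2 + 29*e1 e2 + 7/2*e1 e3 + 2/3*e2 e3 + 11*e1 e2 e3
step 2: -47/15 - 83/10*e1 + 124/15*e2 - 152/15*e3 - 201/5*e1 e2 + 121/10*e1 e3 + 22/15*e2 e3 - 471/5*e1 e2 e3
Answer: -471/5


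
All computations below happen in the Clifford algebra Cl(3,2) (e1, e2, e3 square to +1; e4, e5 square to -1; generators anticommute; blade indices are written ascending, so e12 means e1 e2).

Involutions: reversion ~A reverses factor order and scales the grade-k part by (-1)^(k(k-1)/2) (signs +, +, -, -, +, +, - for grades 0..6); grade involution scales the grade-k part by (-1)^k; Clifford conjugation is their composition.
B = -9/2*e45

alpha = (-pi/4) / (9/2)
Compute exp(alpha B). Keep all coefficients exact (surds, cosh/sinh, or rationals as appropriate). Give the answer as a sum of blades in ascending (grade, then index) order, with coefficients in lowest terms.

B^2 = (-9/2)^2*(e45)^2 = 81/4*(-1) = -81/4 (a basis 2-blade squares to minus the product of its generators' squares).
B^2 = -81/4 — since the square is negative, the closed form is circular: l = 9/2, alpha*l = -pi/4, so exp(alpha B) = cos(-pi/4) + (sin(-pi/4)/(9/2))*B = sqrt(2)/2 + (-sqrt(2)/9)*B.
Answer: sqrt(2)/2 + sqrt(2)/2*e45


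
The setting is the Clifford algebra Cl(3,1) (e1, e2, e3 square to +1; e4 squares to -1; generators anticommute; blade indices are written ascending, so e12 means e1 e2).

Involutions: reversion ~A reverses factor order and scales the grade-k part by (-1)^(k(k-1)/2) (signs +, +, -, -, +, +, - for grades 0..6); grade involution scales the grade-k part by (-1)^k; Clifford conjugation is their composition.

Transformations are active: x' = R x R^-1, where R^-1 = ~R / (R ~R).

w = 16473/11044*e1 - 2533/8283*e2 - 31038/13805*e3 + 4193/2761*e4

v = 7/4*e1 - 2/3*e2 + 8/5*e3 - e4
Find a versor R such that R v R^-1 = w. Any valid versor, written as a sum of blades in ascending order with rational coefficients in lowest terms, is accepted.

Why this works: both vectors square to 18241/3600, so q(v) = q(w) and R = v + w = 8950/2761*e1 - 2685/2761*e2 - 1790/2761*e3 + 1432/2761*e4 carries v to w — its own direction survives, the complement (v - w)/2 flips.
Answer: 8950/2761*e1 - 2685/2761*e2 - 1790/2761*e3 + 1432/2761*e4


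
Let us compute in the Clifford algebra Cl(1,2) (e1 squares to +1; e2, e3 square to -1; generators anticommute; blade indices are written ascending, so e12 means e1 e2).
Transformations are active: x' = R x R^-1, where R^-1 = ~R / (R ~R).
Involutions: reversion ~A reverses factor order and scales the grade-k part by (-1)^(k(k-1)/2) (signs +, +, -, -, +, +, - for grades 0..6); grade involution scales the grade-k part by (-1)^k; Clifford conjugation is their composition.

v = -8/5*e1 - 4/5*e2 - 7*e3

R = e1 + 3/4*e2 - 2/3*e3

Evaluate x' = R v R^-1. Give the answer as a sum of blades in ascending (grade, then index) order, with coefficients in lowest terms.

~R = e1 + 3/4*e2 - 2/3*e3, and R ~R = -1/144, so R^-1 = ~R / (-1/144).
R v = -17/3 + 2/5*e12 - 121/15*e13 - 347/60*e23
Answer: 8168/5*e1 + 6124/5*e2 - 1081*e3


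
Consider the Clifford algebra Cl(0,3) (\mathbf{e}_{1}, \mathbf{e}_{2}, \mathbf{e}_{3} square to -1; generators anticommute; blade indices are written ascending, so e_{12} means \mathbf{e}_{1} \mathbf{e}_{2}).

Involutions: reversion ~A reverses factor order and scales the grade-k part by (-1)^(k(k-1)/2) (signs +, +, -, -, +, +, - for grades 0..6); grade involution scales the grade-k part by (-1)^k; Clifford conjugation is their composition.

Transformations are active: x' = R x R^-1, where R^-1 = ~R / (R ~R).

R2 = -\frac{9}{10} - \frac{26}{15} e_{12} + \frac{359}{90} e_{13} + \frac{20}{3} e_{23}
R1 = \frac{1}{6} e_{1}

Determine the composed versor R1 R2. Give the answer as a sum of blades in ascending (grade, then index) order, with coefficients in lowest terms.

Distribute over the terms of R1 (each basis-blade product reordered to ascending indices, repeated generators contracted through their squares):
(\frac{1}{6} e_{1}) R2 = -\frac{3}{20} e_{1} + \frac{13}{45} e_{2} - \frac{359}{540} e_{3} + \frac{10}{9} e_{123}
Answer: -\frac{3}{20} e_{1} + \frac{13}{45} e_{2} - \frac{359}{540} e_{3} + \frac{10}{9} e_{123}


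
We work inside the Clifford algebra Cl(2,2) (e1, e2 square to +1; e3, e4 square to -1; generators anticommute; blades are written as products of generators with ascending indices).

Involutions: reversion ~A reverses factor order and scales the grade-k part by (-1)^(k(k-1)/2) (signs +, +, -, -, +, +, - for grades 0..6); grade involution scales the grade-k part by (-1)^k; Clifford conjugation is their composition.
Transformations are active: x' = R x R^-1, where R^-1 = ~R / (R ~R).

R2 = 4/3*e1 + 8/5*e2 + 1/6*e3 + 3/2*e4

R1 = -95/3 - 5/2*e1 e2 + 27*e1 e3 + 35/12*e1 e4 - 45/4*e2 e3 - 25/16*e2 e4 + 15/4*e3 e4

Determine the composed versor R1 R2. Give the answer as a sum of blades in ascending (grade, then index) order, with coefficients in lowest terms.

Distribute over the terms of R2 (each basis-blade product reordered to ascending indices, repeated generators contracted through their squares):
R1 (4/3*e1) = -380/9*e1 + 10/3*e2 - 36*e3 - 35/9*e4 - 15*e1 e2 e3 - 25/12*e1 e2 e4 + 5*e1 e3 e4
R1 (8/5*e2) = -4*e1 - 152/3*e2 + 18*e3 + 5/2*e4 - 216/5*e1 e2 e3 - 14/3*e1 e2 e4 + 6*e2 e3 e4
R1 (1/6*e3) = -9/2*e1 + 15/8*e2 - 95/18*e3 + 5/8*e4 - 5/12*e1 e2 e3 - 35/72*e1 e3 e4 + 25/96*e2 e3 e4
R1 (3/2*e4) = -35/8*e1 + 75/32*e2 - 45/8*e3 - 95/2*e4 - 15/4*e1 e2 e4 + 81/2*e1 e3 e4 - 135/8*e2 e3 e4
Summing the partial products and collecting blades:
Answer: -3967/72*e1 - 4139/96*e2 - 2081/72*e3 - 3475/72*e4 - 3517/60*e1 e2 e3 - 21/2*e1 e2 e4 + 3241/72*e1 e3 e4 - 1019/96*e2 e3 e4


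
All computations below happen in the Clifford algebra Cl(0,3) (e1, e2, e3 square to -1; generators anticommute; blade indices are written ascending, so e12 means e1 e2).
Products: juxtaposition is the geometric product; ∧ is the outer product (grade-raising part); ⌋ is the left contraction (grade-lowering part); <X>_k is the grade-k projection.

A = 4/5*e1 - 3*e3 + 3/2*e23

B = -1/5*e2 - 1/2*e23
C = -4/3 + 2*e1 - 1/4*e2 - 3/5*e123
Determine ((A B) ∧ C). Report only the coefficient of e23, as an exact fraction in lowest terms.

step 1: 3/4 + 3/2*e2 - 3/10*e3 - 4/25*e12 - 3/5*e23 - 2/5*e123
step 2: -1 + 3/2*e1 - 35/16*e2 + 2/5*e3 - 209/75*e12 + 3/5*e13 + 29/40*e23 - 67/60*e123
Answer: 29/40


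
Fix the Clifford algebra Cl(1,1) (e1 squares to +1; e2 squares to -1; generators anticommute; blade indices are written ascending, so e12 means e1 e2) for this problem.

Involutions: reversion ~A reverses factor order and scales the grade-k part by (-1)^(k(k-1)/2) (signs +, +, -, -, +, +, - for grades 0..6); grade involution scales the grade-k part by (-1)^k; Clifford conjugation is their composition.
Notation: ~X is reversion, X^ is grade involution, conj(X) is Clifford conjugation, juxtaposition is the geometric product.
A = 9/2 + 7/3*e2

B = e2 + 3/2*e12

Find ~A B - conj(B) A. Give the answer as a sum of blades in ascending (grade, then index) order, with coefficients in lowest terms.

first term: -7/3 + 7/2*e1 + 9/2*e2 + 27/4*e12
second term: 7/3 + 7/2*e1 - 9/2*e2 - 27/4*e12
Answer: -14/3 + 9*e2 + 27/2*e12


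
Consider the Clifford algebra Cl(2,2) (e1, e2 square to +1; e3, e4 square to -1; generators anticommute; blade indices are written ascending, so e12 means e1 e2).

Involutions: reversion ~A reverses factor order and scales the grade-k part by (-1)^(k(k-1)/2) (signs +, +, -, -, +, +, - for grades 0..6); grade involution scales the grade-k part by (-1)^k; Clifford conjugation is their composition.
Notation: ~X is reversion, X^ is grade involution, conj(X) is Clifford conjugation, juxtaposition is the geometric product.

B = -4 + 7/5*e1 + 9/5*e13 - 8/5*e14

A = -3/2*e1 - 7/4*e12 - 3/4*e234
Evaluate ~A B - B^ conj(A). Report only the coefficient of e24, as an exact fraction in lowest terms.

first term: -21/10 + 6*e1 - 49/20*e2 - 27/10*e3 + 12/5*e4 - 7*e12 - 63/20*e23 + 14/5*e24 - 6/5*e123 - 27/20*e124 - 3*e234 - 21/20*e1234
second term: -21/10 - 6*e1 - 49/20*e2 - 27/10*e3 + 12/5*e4 - 7*e12 + 63/20*e23 - 14/5*e24 - 6/5*e123 - 27/20*e124 + 3*e234 + 21/20*e1234
Answer: 28/5


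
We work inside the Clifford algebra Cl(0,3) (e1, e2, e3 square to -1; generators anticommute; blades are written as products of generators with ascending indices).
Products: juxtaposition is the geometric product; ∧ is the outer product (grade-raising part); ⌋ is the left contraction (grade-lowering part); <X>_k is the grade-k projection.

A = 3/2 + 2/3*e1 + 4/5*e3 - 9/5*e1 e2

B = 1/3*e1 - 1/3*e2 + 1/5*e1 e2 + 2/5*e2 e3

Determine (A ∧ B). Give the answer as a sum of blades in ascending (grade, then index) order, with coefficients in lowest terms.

step 1: 1/2*e1 - 1/2*e2 + 7/90*e1 e2 - 4/15*e1 e3 + 13/15*e2 e3 + 32/75*e1 e2 e3
Answer: 1/2*e1 - 1/2*e2 + 7/90*e1 e2 - 4/15*e1 e3 + 13/15*e2 e3 + 32/75*e1 e2 e3


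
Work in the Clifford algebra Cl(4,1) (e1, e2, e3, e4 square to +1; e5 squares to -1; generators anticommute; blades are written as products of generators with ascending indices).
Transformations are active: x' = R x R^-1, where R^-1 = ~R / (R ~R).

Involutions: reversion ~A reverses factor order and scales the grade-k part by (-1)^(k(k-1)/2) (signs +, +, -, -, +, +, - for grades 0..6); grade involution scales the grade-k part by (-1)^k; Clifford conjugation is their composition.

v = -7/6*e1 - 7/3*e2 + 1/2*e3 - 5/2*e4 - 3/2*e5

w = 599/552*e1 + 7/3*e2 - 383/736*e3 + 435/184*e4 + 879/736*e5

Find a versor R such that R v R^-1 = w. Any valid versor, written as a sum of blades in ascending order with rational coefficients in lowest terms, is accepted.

Equal squares first: v^2 = w^2 = 199/18. Then v + w = -15/184*e1 - 15/736*e3 - 25/184*e4 - 225/736*e5 is a versor taking v to w, provided it is invertible.
Answer: -15/184*e1 - 15/736*e3 - 25/184*e4 - 225/736*e5


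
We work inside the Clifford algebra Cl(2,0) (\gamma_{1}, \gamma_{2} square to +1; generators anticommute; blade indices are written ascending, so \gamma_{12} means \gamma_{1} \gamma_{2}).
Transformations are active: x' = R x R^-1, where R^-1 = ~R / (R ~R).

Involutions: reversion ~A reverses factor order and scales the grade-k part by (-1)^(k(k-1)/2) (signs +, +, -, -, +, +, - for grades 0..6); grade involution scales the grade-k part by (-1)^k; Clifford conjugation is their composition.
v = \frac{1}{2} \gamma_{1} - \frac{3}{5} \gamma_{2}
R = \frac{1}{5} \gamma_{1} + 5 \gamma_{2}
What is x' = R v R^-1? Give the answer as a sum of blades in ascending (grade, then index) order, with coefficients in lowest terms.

~R = \frac{1}{5} \gamma_{1} + 5 \gamma_{2}, and R ~R = \frac{626}{25}, so R^-1 = ~R / (\frac{626}{25}).
R v = -\frac{29}{10} - \frac{131}{50} \gamma_{12}
Answer: -\frac{171}{313} \gamma_{1} - \frac{1747}{3130} \gamma_{2}


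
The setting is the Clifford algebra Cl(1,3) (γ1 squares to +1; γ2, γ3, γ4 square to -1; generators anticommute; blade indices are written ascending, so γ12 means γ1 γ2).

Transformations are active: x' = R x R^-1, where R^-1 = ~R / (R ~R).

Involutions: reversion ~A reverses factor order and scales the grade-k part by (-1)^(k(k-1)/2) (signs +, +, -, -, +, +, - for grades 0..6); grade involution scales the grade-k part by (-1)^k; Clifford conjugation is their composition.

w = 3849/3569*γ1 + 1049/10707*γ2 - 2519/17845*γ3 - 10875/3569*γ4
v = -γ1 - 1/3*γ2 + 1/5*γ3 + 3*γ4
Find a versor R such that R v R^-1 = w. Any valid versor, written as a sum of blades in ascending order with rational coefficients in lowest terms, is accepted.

Equal squares first: v^2 = w^2 = -1834/225. Then v + w = 280/3569*γ1 - 840/3569*γ2 + 210/3569*γ3 - 168/3569*γ4 is a versor taking v to w, provided it is invertible.
Answer: 280/3569*γ1 - 840/3569*γ2 + 210/3569*γ3 - 168/3569*γ4


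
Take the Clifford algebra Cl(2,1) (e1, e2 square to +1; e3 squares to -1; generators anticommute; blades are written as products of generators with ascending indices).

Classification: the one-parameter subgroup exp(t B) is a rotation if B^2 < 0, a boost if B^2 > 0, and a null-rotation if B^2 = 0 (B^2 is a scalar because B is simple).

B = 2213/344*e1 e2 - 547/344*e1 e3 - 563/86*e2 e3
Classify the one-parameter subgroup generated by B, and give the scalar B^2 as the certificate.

B^2 term by term: the squares give (2213/344)^2*(e1 e2)^2 + (-547/344)^2*(e1 e3)^2 + (-563/86)^2*(e2 e3)^2 = 4897369/118336*(-1) + 299209/118336*(+1) + 316969/7396*(+1) = 4 (each basis 2-blade squares to minus the product of its generators' squares); cross terms between blades sharing an index anticommute and cancel. So B^2 = 4.
Answer: boost, certificate B^2 = 4. The scalar 4 is the complete invariant here: its sign names the subgroup type.


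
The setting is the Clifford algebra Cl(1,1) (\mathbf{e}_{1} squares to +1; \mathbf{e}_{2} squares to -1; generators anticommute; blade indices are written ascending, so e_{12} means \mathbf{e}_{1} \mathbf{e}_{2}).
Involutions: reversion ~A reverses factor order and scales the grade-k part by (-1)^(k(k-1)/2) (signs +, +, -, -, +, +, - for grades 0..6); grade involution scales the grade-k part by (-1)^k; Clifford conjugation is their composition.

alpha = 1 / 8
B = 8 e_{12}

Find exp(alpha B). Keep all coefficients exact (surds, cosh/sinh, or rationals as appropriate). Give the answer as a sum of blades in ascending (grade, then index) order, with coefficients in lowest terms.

B^2 = (8)^2*(e_{12})^2 = 64*(+1) = 64 (a basis 2-blade squares to minus the product of its generators' squares).
B^2 = 64 — B^2 > 0, so the exponential closes hyperbolically: l = 8, alpha*l = 1, so exp(alpha B) = cosh(1) + (sinh(1)/8)*B = \cosh{\left(1 \right)} + (\frac{\sinh{\left(1 \right)}}{8})*B.
Answer: \cosh{\left(1 \right)} + \sinh{\left(1 \right)} e_{12}


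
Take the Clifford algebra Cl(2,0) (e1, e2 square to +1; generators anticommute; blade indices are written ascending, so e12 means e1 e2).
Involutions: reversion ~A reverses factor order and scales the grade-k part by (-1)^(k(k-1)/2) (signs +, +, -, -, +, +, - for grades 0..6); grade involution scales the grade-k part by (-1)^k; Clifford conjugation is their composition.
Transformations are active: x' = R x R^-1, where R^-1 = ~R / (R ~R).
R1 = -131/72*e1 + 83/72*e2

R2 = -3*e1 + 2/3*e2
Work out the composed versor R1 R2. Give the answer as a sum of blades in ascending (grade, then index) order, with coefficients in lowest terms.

Distribute over the terms of R1 (each basis-blade product reordered to ascending indices, repeated generators contracted through their squares):
(-131/72*e1) R2 = 131/24 - 131/108*e12
(83/72*e2) R2 = 83/108 + 83/24*e12
Summing the partial products and collecting blades:
Answer: 1345/216 + 485/216*e12


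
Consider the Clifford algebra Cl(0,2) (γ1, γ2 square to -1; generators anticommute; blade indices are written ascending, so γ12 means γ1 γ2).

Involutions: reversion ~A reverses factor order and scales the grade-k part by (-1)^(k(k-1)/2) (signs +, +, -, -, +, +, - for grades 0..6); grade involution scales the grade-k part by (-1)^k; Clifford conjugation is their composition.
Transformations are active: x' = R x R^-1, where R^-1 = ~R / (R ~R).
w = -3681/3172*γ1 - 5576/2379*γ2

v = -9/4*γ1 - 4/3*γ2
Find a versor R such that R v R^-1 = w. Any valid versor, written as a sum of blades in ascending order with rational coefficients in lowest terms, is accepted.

Here q(v) = q(w) = -985/144; the classical choice R = v + w = -5409/1586*γ1 - 2916/793*γ2 then realises v -> w under the sandwich.
Answer: -5409/1586*γ1 - 2916/793*γ2


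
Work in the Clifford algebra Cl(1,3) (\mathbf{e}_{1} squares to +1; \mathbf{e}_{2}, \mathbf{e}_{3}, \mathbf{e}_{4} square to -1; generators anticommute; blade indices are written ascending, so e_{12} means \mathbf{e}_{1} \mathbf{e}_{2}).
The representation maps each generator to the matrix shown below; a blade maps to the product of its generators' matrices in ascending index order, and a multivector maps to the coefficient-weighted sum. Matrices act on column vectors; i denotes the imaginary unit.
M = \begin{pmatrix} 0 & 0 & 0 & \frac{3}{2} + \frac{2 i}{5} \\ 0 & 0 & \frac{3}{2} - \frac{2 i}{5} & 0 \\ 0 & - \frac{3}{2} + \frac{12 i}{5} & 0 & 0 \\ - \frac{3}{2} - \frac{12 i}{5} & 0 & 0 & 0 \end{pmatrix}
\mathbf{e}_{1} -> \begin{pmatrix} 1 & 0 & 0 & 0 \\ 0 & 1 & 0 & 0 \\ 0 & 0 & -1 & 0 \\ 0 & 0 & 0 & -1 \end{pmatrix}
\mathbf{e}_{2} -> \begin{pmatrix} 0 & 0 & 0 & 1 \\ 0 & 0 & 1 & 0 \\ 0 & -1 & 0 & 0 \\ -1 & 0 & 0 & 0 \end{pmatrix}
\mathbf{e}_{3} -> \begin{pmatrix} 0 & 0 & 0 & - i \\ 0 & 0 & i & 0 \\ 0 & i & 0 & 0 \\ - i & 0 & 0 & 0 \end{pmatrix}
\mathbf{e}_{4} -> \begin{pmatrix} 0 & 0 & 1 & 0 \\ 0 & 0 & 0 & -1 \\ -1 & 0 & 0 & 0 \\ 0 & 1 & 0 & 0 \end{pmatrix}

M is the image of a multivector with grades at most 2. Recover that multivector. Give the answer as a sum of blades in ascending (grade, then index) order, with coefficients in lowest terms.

Method: the blade images are trace-orthogonal — tr(rho(e_A) rho(e_B)^-1) = 4 if A = B and 0 otherwise — and rho(e_A)^-1 = (e_A)^2 * rho(e_A) with (e_A)^2 = +1 or -1, so the coefficient of e_A in the preimage is (e_A)^2 * tr(M rho(e_A))/4.
Nonzero projections over blades of grade <= 2: e_{2}: (e_{2})^2 = -1, tr(M rho(e_{2})) = -6, coefficient \frac{3}{2}; e_{3}: (e_{3})^2 = -1, tr(M rho(e_{3})) = -4, coefficient 1; e_{13}: (e_{13})^2 = +1, tr(M rho(e_{13})) = - \frac{28}{5}, coefficient -\frac{7}{5}. Every other blade of grade <= 2 projects to 0.
Answer: \frac{3}{2} e_{2} + e_{3} - \frac{7}{5} e_{13}


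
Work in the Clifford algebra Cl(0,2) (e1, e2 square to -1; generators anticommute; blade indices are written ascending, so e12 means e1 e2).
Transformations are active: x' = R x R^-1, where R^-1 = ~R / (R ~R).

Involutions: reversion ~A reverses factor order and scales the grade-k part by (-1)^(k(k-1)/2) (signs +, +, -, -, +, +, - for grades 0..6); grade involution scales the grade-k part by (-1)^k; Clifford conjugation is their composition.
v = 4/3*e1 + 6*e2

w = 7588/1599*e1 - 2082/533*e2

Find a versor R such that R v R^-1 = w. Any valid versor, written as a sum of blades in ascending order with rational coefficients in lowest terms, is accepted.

Why this works: both vectors square to -340/9, so q(v) = q(w) and R = v + w = 3240/533*e1 + 1116/533*e2 carries v to w — its own direction survives, the complement (v - w)/2 flips.
Answer: 3240/533*e1 + 1116/533*e2


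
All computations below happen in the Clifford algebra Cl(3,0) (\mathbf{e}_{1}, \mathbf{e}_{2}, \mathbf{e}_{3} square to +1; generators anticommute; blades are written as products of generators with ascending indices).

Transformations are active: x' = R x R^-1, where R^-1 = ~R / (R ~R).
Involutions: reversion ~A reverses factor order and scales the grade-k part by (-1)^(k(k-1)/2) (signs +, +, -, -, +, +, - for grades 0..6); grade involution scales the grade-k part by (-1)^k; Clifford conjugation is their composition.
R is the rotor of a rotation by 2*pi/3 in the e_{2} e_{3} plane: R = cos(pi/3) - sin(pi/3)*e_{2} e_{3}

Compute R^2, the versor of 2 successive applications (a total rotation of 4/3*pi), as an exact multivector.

Rotor phase runs at HALF the rotation angle; powers of one rotor simply add phase, so after 2 steps in e_{2} e_{3} the phase is 2*pi/3 = \frac{2 \pi}{3} and R^2 = cos(\frac{2 \pi}{3}) - sin(\frac{2 \pi}{3})*e_{2} e_{3}.
cos(\frac{2 \pi}{3}) = - \frac{1}{2} and sin(\frac{2 \pi}{3}) = \frac{\sqrt{3}}{2}, so R^2 = -\frac{1}{2} - \frac{\sqrt{3}}{2} e_{2} e_{3}. The net rotation is 4/3*pi; the rotor keeps the half-angle phase exactly.
Answer: -\frac{1}{2} - \frac{\sqrt{3}}{2} e_{2} e_{3}


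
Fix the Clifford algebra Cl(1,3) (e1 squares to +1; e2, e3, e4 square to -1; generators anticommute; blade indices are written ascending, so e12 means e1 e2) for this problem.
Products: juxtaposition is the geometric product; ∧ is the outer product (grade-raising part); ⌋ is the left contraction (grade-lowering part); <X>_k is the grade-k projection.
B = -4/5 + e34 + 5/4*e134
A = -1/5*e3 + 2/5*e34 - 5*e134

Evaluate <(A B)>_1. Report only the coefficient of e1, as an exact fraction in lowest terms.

step 1: 117/20 + 9/2*e1 + 4/25*e3 + 1/5*e4 - 1/4*e14 - 8/25*e34 + 4*e134
step 2: 9/2*e1 + 4/25*e3 + 1/5*e4
Answer: 9/2


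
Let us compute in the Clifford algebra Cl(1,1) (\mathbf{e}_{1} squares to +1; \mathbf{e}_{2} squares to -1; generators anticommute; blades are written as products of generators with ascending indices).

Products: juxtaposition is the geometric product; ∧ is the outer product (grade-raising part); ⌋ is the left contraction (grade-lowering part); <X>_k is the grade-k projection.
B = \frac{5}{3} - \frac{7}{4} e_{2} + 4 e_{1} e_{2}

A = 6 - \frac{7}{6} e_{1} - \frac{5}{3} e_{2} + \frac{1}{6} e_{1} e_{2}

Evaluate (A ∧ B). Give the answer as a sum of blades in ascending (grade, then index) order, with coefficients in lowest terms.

step 1: 10 - \frac{35}{18} e_{1} - \frac{239}{18} e_{2} + \frac{1895}{72} e_{1} e_{2}
Answer: 10 - \frac{35}{18} e_{1} - \frac{239}{18} e_{2} + \frac{1895}{72} e_{1} e_{2}


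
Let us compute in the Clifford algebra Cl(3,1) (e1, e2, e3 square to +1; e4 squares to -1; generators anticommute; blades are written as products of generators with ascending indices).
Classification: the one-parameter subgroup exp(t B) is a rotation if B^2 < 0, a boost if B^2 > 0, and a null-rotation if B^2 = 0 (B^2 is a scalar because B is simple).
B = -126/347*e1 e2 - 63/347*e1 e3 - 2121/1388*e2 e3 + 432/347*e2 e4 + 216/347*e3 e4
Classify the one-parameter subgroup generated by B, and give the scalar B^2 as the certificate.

B^2 term by term: the squares give (-126/347)^2*(e1 e2)^2 + (-63/347)^2*(e1 e3)^2 + (-2121/1388)^2*(e2 e3)^2 + (432/347)^2*(e2 e4)^2 + (216/347)^2*(e3 e4)^2 = 15876/120409*(-1) + 3969/120409*(-1) + 4498641/1926544*(-1) + 186624/120409*(+1) + 46656/120409*(+1) = -9/16 (each basis 2-blade squares to minus the product of its generators' squares); cross terms between blades sharing an index anticommute and cancel; the commuting (index-disjoint) pairs give grade-4 terms 2*c*c'*(blade product), which cancel blade by blade — e1 e2 e3 e4: -54432/120409 + 54432/120409 = 0 — confirming B is simple. So B^2 = -9/16.
Answer: rotation, certificate B^2 = -9/16. Certificate logic: -9/16 is a conjugation-invariant scalar, so its sign fixes rotation versus boost versus null-rotation outright.


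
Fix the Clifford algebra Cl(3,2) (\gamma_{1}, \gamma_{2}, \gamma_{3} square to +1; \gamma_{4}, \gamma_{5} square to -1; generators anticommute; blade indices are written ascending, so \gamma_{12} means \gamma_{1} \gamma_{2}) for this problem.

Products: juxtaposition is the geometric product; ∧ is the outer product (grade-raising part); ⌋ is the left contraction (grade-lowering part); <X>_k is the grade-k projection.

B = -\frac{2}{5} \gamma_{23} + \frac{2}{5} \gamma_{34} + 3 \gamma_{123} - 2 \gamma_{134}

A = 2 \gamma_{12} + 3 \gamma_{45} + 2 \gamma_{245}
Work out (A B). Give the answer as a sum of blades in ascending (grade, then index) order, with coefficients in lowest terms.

step 1: -6 \gamma_{3} - \frac{4}{5} \gamma_{13} + \frac{6}{5} \gamma_{35} - 6 \gamma_{135} + 4 \gamma_{234} + \frac{4}{5} \gamma_{235} - \frac{4}{5} \gamma_{345} + \frac{4}{5} \gamma_{1234} + 4 \gamma_{1235} - 6 \gamma_{1345} - \frac{6}{5} \gamma_{2345} + 9 \gamma_{12345}
Answer: -6 \gamma_{3} - \frac{4}{5} \gamma_{13} + \frac{6}{5} \gamma_{35} - 6 \gamma_{135} + 4 \gamma_{234} + \frac{4}{5} \gamma_{235} - \frac{4}{5} \gamma_{345} + \frac{4}{5} \gamma_{1234} + 4 \gamma_{1235} - 6 \gamma_{1345} - \frac{6}{5} \gamma_{2345} + 9 \gamma_{12345}
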